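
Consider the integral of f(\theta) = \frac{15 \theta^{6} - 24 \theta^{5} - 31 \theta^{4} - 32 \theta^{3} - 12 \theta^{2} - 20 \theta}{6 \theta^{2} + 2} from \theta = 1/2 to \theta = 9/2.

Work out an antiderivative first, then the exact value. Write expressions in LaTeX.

Antiderivative: F(\theta) = - \frac{- \theta^{5} + 2 \theta^{4} + 4 \theta^{3} + 4 \theta^{2} + 2 \log{\left(2 \theta^{2} + \frac{2}{3} \right)}}{2}; value = - \log{\left(\frac{247}{6} \right)} + \log{\left(\frac{7}{6} \right)} + \frac{2325}{8}

Recover f(\theta) by differentiating a candidate F(\theta); any mismatch rules it out.
F(\theta) = - \frac{- \theta^{5} + 2 \theta^{4} + 4 \theta^{3} + 4 \theta^{2} + 2 \log{\left(2 \theta^{2} + \frac{2}{3} \right)}}{2} is an antiderivative of f.
Check: d/d\theta[- \frac{- \theta^{5} + 2 \theta^{4} + 4 \theta^{3} + 4 \theta^{2} + 2 \log{\left(2 \theta^{2} + \frac{2}{3} \right)}}{2}] = \frac{15 \theta^{6} - 24 \theta^{5} - 31 \theta^{4} - 32 \theta^{3} - 12 \theta^{2} - 20 \theta}{6 \theta^{2} + 2} = f(\theta).
F(9/2) = \frac{18549}{64} - \log{\left(\frac{247}{6} \right)}; F(1/2) = - \frac{51}{64} - \log{\left(\frac{7}{6} \right)}.
Integral = F(9/2) - F(1/2) = - \log{\left(\frac{247}{6} \right)} + \log{\left(\frac{7}{6} \right)} + \frac{2325}{8}.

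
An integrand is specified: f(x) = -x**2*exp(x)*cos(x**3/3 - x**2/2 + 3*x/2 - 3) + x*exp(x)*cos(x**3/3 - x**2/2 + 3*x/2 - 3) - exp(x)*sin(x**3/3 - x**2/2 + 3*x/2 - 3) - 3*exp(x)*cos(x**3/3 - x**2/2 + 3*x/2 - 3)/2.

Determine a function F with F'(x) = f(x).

f has the shape u'v + uv' for u = -exp(x) and v = sin(x**3/3 - x**2/2 + 3*x/2 - 3) — it is the derivative of the product u*v.
Check: d/dx[-exp(x)*sin(x**3/3 - x**2/2 + 3*x/2 - 3)] = -x**2*exp(x)*cos(x**3/3 - x**2/2 + 3*x/2 - 3) + x*exp(x)*cos(x**3/3 - x**2/2 + 3*x/2 - 3) - exp(x)*sin(x**3/3 - x**2/2 + 3*x/2 - 3) - 3*exp(x)*cos(x**3/3 - x**2/2 + 3*x/2 - 3)/2 = f(x).

An antiderivative is F(x) = -exp(x)*sin(x**3/3 - x**2/2 + 3*x/2 - 3).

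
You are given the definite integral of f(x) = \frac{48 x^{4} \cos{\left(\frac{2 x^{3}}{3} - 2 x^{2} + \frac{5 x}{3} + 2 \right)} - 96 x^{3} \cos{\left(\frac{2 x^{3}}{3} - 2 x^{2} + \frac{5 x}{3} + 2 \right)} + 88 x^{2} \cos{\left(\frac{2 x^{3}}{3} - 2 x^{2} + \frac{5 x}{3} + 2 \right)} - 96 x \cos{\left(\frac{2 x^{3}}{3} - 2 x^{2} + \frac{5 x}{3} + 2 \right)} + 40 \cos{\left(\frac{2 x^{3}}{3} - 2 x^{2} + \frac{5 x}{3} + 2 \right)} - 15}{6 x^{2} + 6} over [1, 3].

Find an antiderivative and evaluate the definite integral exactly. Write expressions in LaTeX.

Antiderivative: F(x) = 4 \sin{\left(\frac{2 x^{3}}{3} - 2 x^{2} + \frac{5 x}{3} + 2 \right)} - \frac{5 \operatorname{atan}{\left(x \right)}}{2}; value = - \frac{5 \operatorname{atan}{\left(3 \right)}}{2} - 4 \sin{\left(\frac{7}{3} \right)} + \frac{5 \pi}{8} + 4 \sin{\left(7 \right)}

Differentiate the proposed F(x) back; it has to land on f(x) exactly.
F(x) = 4 \sin{\left(\frac{2 x^{3}}{3} - 2 x^{2} + \frac{5 x}{3} + 2 \right)} - \frac{5 \operatorname{atan}{\left(x \right)}}{2} is an antiderivative of f.
Check: d/dx[4 \sin{\left(\frac{2 x^{3}}{3} - 2 x^{2} + \frac{5 x}{3} + 2 \right)} - \frac{5 \operatorname{atan}{\left(x \right)}}{2}] = \frac{48 x^{4} \cos{\left(\frac{2 x^{3}}{3} - 2 x^{2} + \frac{5 x}{3} + 2 \right)} - 96 x^{3} \cos{\left(\frac{2 x^{3}}{3} - 2 x^{2} + \frac{5 x}{3} + 2 \right)} + 88 x^{2} \cos{\left(\frac{2 x^{3}}{3} - 2 x^{2} + \frac{5 x}{3} + 2 \right)} - 96 x \cos{\left(\frac{2 x^{3}}{3} - 2 x^{2} + \frac{5 x}{3} + 2 \right)} + 40 \cos{\left(\frac{2 x^{3}}{3} - 2 x^{2} + \frac{5 x}{3} + 2 \right)} - 15}{6 x^{2} + 6} = f(x).
F(3) = - \frac{5 \operatorname{atan}{\left(3 \right)}}{2} + 4 \sin{\left(7 \right)}; F(1) = - \frac{5 \pi}{8} + 4 \sin{\left(\frac{7}{3} \right)}.
Integral = F(3) - F(1) = - \frac{5 \operatorname{atan}{\left(3 \right)}}{2} - 4 \sin{\left(\frac{7}{3} \right)} + \frac{5 \pi}{8} + 4 \sin{\left(7 \right)}.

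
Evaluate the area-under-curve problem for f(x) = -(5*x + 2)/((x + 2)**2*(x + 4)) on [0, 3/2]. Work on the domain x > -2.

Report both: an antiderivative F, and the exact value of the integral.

Antiderivative: F(x) = (-9*(x + 2)*log(x + 2) + 9*(x + 2)*log(x + 4) - 8)/(2*(x + 2)); value = -9*log(4)/2 - 9*log(7/2)/2 + 6/7 + 9*log(2)/2 + 9*log(11/2)/2

Factor the denominator ((x + 2)**2*(x + 4)) and decompose: f = 9/(2*(x + 4)) - 9/(2*(x + 2)) + 4/(x + 2)**2; each piece integrates to a log, atan, or power term.
F(x) = (-9*(x + 2)*log(x + 2) + 9*(x + 2)*log(x + 4) - 8)/(2*(x + 2)) is an antiderivative of f.
Check: d/dx[(-9*(x + 2)*log(x + 2) + 9*(x + 2)*log(x + 4) - 8)/(2*(x + 2))] = (-5*x - 2)/(x**3 + 8*x**2 + 20*x + 16), which equals f(x).
F(3/2) = -9*log(7/2)/2 - 8/7 + 9*log(11/2)/2; F(0) = -9*log(2)/2 - 2 + 9*log(4)/2.
Integral = F(3/2) - F(0) = -9*log(4)/2 - 9*log(7/2)/2 + 6/7 + 9*log(2)/2 + 9*log(11/2)/2.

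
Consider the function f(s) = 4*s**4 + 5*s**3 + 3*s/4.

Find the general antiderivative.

F(s) = 4*s**5/5 + 5*s**4/4 + 3*s**2/8 + C

The integrand splits into summands that can be handled one at a time.
Check: d/ds[4*s**5/5 + 5*s**4/4 + 3*s**2/8] = 4*s**4 + 5*s**3 + 3*s/4 = f(s).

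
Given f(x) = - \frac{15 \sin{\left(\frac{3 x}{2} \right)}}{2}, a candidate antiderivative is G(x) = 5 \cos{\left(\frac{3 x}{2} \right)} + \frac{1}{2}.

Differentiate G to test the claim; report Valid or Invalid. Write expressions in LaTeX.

Valid. The derivative of G reproduces f.

d/dx[G] = - \frac{15 \sin{\left(\frac{3 x}{2} \right)}}{2}
This equals f(x) exactly, so the claim holds.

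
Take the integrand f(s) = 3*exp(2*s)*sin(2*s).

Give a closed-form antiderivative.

An antiderivative is F(s) = 3*exp(2*s)*sin(2*s)/4 - 3*exp(2*s)*cos(2*s)/4.

A first test for any F(s): its s-derivative must equal f(s) identically.
Check: d/ds[3*exp(2*s)*sin(2*s)/4 - 3*exp(2*s)*cos(2*s)/4] = 3*exp(2*s)*sin(2*s) = f(s).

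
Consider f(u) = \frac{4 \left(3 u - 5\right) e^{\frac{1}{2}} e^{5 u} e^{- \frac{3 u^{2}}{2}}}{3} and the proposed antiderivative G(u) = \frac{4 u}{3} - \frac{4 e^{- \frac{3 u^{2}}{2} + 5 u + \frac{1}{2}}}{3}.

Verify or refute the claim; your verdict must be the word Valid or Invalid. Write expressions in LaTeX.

Invalid: d/du[G] - f = \frac{4}{3}, which is not 0.

d/du[G] = 4 u e^{\frac{1}{2}} e^{5 u} e^{- \frac{3 u^{2}}{2}} - \frac{20 e^{\frac{1}{2}} e^{5 u} e^{- \frac{3 u^{2}}{2}}}{3} + \frac{4}{3}
d/du[G] - f(u) = \frac{4}{3} != 0.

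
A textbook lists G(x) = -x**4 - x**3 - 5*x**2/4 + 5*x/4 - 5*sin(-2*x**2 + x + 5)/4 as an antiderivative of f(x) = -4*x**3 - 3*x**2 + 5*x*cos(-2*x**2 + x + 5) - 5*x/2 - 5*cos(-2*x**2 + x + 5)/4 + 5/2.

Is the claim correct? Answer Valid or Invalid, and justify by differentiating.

d/dx[G] = -4*x**3 - 3*x**2 + 5*x*cos(-2*x**2 + x + 5) - 5*x/2 - 5*cos(-2*x**2 + x + 5)/4 + 5/4
d/dx[G] - f(x) = -5/4 != 0.

Invalid: d/dx[G] - f = -5/4, which is not 0.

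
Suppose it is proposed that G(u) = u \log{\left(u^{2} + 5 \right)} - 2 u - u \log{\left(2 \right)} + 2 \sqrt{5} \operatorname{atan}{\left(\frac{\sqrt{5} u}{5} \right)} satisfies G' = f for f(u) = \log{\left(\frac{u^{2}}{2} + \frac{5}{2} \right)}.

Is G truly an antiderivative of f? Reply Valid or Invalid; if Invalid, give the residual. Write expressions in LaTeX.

Valid. The derivative of G reproduces f.

d/du[G] = \log{\left(u^{2} + 5 \right)} - \log{\left(2 \right)}
This equals f(u) exactly, so the claim holds.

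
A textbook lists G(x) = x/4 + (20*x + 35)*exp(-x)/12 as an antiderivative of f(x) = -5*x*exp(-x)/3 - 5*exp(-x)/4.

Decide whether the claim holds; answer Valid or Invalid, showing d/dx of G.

d/dx[G] = (-20*x + 3*exp(x) - 15)*exp(-x)/12
d/dx[G] - f(x) = 1/4 != 0.

Invalid: d/dx[G] - f = 1/4, which is not 0.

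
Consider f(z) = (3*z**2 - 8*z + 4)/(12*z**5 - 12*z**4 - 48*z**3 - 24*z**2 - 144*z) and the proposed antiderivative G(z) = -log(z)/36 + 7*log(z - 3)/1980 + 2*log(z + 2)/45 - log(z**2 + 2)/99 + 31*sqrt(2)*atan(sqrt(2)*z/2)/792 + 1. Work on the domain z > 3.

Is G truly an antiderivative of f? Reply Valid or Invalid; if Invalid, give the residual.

Valid. The derivative of G reproduces f.

d/dz[G] = (3*z**2 - 8*z + 4)/(12*z**5 - 12*z**4 - 48*z**3 - 24*z**2 - 144*z)
This equals f(z) exactly, so the claim holds.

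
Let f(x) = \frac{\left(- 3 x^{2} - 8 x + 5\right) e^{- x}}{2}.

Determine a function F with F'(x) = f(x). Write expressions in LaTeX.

An antiderivative is F(x) = \frac{\left(3 x^{2} + 14 x + 9\right) e^{- x}}{2}.

Recognize the product-rule pattern: f = u'v + uv' with u = \frac{3 x^{2}}{2} + 7 x + \frac{9}{2}, v = e^{- x}, so integration by parts undoes it.
Check: d/dx[\frac{\left(3 x^{2} + 14 x + 9\right) e^{- x}}{2}] = \frac{\left(- 3 x^{2} - 8 x + 5\right) e^{- x}}{2} = f(x).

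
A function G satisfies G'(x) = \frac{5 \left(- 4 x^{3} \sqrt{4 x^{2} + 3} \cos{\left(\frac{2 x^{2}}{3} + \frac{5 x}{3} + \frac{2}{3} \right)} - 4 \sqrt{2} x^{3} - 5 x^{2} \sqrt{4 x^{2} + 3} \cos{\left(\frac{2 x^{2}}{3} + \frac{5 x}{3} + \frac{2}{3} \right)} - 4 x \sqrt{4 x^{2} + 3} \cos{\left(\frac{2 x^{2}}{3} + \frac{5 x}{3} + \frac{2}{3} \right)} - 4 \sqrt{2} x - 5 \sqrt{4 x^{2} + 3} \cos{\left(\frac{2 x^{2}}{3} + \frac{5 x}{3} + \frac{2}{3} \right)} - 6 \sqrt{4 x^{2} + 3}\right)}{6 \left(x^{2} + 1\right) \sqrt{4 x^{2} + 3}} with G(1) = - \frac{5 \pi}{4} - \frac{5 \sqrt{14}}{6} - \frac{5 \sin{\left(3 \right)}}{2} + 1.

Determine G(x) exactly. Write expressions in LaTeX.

Differentiate the proposed G(x) back; it has to land on the given G'(x).
A general antiderivative is - \frac{5 \sqrt{2 x^{2} + \frac{3}{2}}}{3} - \frac{5 \sin{\left(\frac{2 x^{2}}{3} + \frac{5 x}{3} + \frac{2}{3} \right)}}{2} - 5 \operatorname{atan}{\left(x \right)} + C.
The condition gives C = - \frac{5 \pi}{4} - \frac{5 \sqrt{14}}{6} - \frac{5 \sin{\left(3 \right)}}{2} + 1 - (- \frac{5 \pi}{4} - \frac{5 \sqrt{14}}{6} - \frac{5 \sin{\left(3 \right)}}{2}) = 1.
So G(x) = \frac{- 5 \sqrt{2} \sqrt{4 x^{2} + 3} - 15 \sin{\left(\frac{2 x^{2}}{3} + \frac{5 x}{3} + \frac{2}{3} \right)} - 30 \operatorname{atan}{\left(x \right)} + 6}{6}.
Check: d/dx[\frac{- 5 \sqrt{2} \sqrt{4 x^{2} + 3} - 15 \sin{\left(\frac{2 x^{2}}{3} + \frac{5 x}{3} + \frac{2}{3} \right)} - 30 \operatorname{atan}{\left(x \right)} + 6}{6}] = \frac{- 20 x^{3} \sqrt{4 x^{2} + 3} \cos{\left(\frac{2 x^{2}}{3} + \frac{5 x}{3} + \frac{2}{3} \right)} - 20 \sqrt{2} x^{3} - 25 x^{2} \sqrt{4 x^{2} + 3} \cos{\left(\frac{2 x^{2}}{3} + \frac{5 x}{3} + \frac{2}{3} \right)} - 20 x \sqrt{4 x^{2} + 3} \cos{\left(\frac{2 x^{2}}{3} + \frac{5 x}{3} + \frac{2}{3} \right)} - 20 \sqrt{2} x - 25 \sqrt{4 x^{2} + 3} \cos{\left(\frac{2 x^{2}}{3} + \frac{5 x}{3} + \frac{2}{3} \right)} - 30 \sqrt{4 x^{2} + 3}}{6 x^{2} \sqrt{4 x^{2} + 3} + 6 \sqrt{4 x^{2} + 3}}, which equals G'(x).

G(x) = \frac{- 5 \sqrt{2} \sqrt{4 x^{2} + 3} - 15 \sin{\left(\frac{2 x^{2}}{3} + \frac{5 x}{3} + \frac{2}{3} \right)} - 30 \operatorname{atan}{\left(x \right)} + 6}{6}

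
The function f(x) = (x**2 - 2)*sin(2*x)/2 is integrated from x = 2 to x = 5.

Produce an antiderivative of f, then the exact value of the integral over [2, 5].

Antiderivative: F(x) = (-2*x**2*cos(2*x) + 2*x*sin(2*x) + 5*cos(2*x))/8; value = 5*sin(10)/4 + 3*cos(4)/8 - sin(4)/2 - 45*cos(10)/8

Any candidate F(x) must reproduce f(x) exactly when differentiated.
F(x) = (-2*x**2*cos(2*x) + 2*x*sin(2*x) + 5*cos(2*x))/8 is an antiderivative of f.
Check: d/dx[(-2*x**2*cos(2*x) + 2*x*sin(2*x) + 5*cos(2*x))/8] = x**2*sin(2*x)/2 - sin(2*x), which equals f(x).
F(5) = 5*sin(10)/4 - 45*cos(10)/8; F(2) = sin(4)/2 - 3*cos(4)/8.
Integral = F(5) - F(2) = 5*sin(10)/4 + 3*cos(4)/8 - sin(4)/2 - 45*cos(10)/8.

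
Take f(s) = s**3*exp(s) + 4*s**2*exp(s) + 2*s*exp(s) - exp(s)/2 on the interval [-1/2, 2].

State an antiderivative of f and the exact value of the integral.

f has the shape u'v + uv' for u = s**3 + s**2 - 1/2 and v = exp(s) — it is the derivative of the product u*v.
F(s) = s**3*exp(s) + s**2*exp(s) - exp(s)/2 is an antiderivative of f.
Check: d/ds[s**3*exp(s) + s**2*exp(s) - exp(s)/2] = s**3*exp(s) + 4*s**2*exp(s) + 2*s*exp(s) - exp(s)/2 = f(s).
F(2) = 23*exp(2)/2; F(-1/2) = -3*exp(-1/2)/8.
Integral = F(2) - F(-1/2) = 3*exp(-1/2)/8 + 23*exp(2)/2.

Antiderivative: F(s) = s**3*exp(s) + s**2*exp(s) - exp(s)/2; value = 3*exp(-1/2)/8 + 23*exp(2)/2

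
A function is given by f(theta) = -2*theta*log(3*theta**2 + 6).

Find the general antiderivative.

Recover f(theta) by differentiating a candidate F(theta); any mismatch rules it out.
Check: d/dtheta[-theta**2*log(3*theta**2 + 6) + theta**2 - 2*log(theta**2 + 2)] = -2*theta*log(theta**2 + 2) - 2*theta*log(3), which equals f(theta).

F(theta) = -theta**2*log(3*theta**2 + 6) + theta**2 - 2*log(theta**2 + 2) + C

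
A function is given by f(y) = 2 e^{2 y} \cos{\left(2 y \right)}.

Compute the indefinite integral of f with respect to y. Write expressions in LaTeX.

F(y) = \frac{e^{2 y} \sin{\left(2 y \right)}}{2} + \frac{e^{2 y} \cos{\left(2 y \right)}}{2} + C

A first test for any F(y): its y-derivative must equal f(y) identically.
Check: d/dy[\frac{e^{2 y} \sin{\left(2 y \right)}}{2} + \frac{e^{2 y} \cos{\left(2 y \right)}}{2}] = 2 e^{2 y} \cos{\left(2 y \right)} = f(y).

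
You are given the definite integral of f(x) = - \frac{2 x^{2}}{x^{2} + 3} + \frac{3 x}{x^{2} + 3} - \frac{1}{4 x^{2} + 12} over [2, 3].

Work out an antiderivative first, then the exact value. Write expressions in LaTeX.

The integrand splits into summands that can be handled one at a time.
F(x) = - 2 x + \frac{3 \log{\left(x^{2} + 3 \right)}}{2} + \frac{23 \sqrt{3} \operatorname{atan}{\left(\frac{\sqrt{3} x}{3} \right)}}{12} is an antiderivative of f.
Check: d/dx[- 2 x + \frac{3 \log{\left(x^{2} + 3 \right)}}{2} + \frac{23 \sqrt{3} \operatorname{atan}{\left(\frac{\sqrt{3} x}{3} \right)}}{12}] = \frac{- 8 x^{2} + 12 x - 1}{4 x^{2} + 12}, which equals f(x).
F(3) = -6 + \frac{23 \sqrt{3} \pi}{36} + \frac{3 \log{\left(12 \right)}}{2}; F(2) = -4 + \frac{23 \sqrt{3} \operatorname{atan}{\left(\frac{2 \sqrt{3}}{3} \right)}}{12} + \frac{3 \log{\left(7 \right)}}{2}.
Integral = F(3) - F(2) = - \frac{3 \log{\left(7 \right)}}{2} - \frac{23 \sqrt{3} \operatorname{atan}{\left(\frac{2 \sqrt{3}}{3} \right)}}{12} - 2 + \frac{23 \sqrt{3} \pi}{36} + \frac{3 \log{\left(12 \right)}}{2}.

Antiderivative: F(x) = - 2 x + \frac{3 \log{\left(x^{2} + 3 \right)}}{2} + \frac{23 \sqrt{3} \operatorname{atan}{\left(\frac{\sqrt{3} x}{3} \right)}}{12}; value = - \frac{3 \log{\left(7 \right)}}{2} - \frac{23 \sqrt{3} \operatorname{atan}{\left(\frac{2 \sqrt{3}}{3} \right)}}{12} - 2 + \frac{23 \sqrt{3} \pi}{36} + \frac{3 \log{\left(12 \right)}}{2}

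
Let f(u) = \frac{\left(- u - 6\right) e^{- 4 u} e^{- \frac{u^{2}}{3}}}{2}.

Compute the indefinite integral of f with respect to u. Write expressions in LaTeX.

F(u) = \frac{3 e^{- 4 u} e^{- \frac{u^{2}}{3}}}{4} + C

f matches the chain-rule pattern g'(h)*h' with inner function h(u) = - \frac{u^{2}}{3} - 4 u; substituting w = h(u) collapses the integral.
Check: d/du[\frac{3 e^{- 4 u} e^{- \frac{u^{2}}{3}}}{4}] = \frac{\left(- u - 6\right) e^{- 4 u} e^{- \frac{u^{2}}{3}}}{2} = f(u).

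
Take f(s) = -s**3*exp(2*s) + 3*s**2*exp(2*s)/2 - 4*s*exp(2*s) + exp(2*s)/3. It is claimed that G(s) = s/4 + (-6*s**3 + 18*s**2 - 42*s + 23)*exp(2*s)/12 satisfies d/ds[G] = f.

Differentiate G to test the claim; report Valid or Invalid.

d/ds[G] = -s**3*exp(2*s) + 3*s**2*exp(2*s)/2 - 4*s*exp(2*s) + exp(2*s)/3 + 1/4
d/ds[G] - f(s) = 1/4 != 0.

Invalid: d/ds[G] - f = 1/4, which is not 0.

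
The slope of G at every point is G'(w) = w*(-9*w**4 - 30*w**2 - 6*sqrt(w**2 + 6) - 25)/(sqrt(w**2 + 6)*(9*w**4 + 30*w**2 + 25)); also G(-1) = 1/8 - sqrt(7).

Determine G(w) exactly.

For G(w) to be correct, d/dw[G] must agree with the stated G'(w) identically.
A general antiderivative is -sqrt(w**2 + 6) + 1/(3*w**2 + 5) + C.
The condition gives C = 1/8 - sqrt(7) - (1/8 - sqrt(7)) = 0.
So G(w) = (-3*w**2*sqrt(w**2 + 6) - 5*sqrt(w**2 + 6) + 1)/(3*w**2 + 5).
Check: d/dw[(-3*w**2*sqrt(w**2 + 6) - 5*sqrt(w**2 + 6) + 1)/(3*w**2 + 5)] = (-9*w**5 - 30*w**3 - 6*w*sqrt(w**2 + 6) - 25*w)/(9*w**4*sqrt(w**2 + 6) + 30*w**2*sqrt(w**2 + 6) + 25*sqrt(w**2 + 6)), which equals G'(w).

G(w) = (-3*w**2*sqrt(w**2 + 6) - 5*sqrt(w**2 + 6) + 1)/(3*w**2 + 5)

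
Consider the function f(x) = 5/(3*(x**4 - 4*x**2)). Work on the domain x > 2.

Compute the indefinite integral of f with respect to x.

F(x) = (5*x*log(x - 2) - 5*x*log(x + 2) + 20)/(48*x) + C

Factor the denominator (3*x**2*(x - 2)*(x + 2)) and decompose: f = -5/(48*(x + 2)) + 5/(48*(x - 2)) - 5/(12*x**2); each piece integrates to a log, atan, or power term.
Check: d/dx[(5*x*log(x - 2) - 5*x*log(x + 2) + 20)/(48*x)] = 5/(3*x**4 - 12*x**2), which equals f(x).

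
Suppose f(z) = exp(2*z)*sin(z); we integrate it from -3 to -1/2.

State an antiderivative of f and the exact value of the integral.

Antiderivative: F(z) = 2*exp(2*z)*sin(z)/5 - exp(2*z)*cos(z)/5; value = -2*exp(-1)*sin(1/2)/5 - exp(-1)*cos(1/2)/5 + exp(-6)*cos(3)/5 + 2*exp(-6)*sin(3)/5

Recover f(z) by differentiating a candidate F(z); any mismatch rules it out.
F(z) = 2*exp(2*z)*sin(z)/5 - exp(2*z)*cos(z)/5 is an antiderivative of f.
Check: d/dz[2*exp(2*z)*sin(z)/5 - exp(2*z)*cos(z)/5] = exp(2*z)*sin(z) = f(z).
F(-1/2) = -2*exp(-1)*sin(1/2)/5 - exp(-1)*cos(1/2)/5; F(-3) = -2*exp(-6)*sin(3)/5 - exp(-6)*cos(3)/5.
Integral = F(-1/2) - F(-3) = -2*exp(-1)*sin(1/2)/5 - exp(-1)*cos(1/2)/5 + exp(-6)*cos(3)/5 + 2*exp(-6)*sin(3)/5.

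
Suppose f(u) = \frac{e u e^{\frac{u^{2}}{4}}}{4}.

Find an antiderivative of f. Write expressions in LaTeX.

An antiderivative is F(u) = \frac{e e^{\frac{u^{2}}{4}}}{2}.

f matches the chain-rule pattern g'(h)*h' with inner function h(u) = \frac{u^{2}}{4} + 1; substituting w = h(u) collapses the integral.
Check: d/du[\frac{e e^{\frac{u^{2}}{4}}}{2}] = \frac{e u e^{\frac{u^{2}}{4}}}{4} = f(u).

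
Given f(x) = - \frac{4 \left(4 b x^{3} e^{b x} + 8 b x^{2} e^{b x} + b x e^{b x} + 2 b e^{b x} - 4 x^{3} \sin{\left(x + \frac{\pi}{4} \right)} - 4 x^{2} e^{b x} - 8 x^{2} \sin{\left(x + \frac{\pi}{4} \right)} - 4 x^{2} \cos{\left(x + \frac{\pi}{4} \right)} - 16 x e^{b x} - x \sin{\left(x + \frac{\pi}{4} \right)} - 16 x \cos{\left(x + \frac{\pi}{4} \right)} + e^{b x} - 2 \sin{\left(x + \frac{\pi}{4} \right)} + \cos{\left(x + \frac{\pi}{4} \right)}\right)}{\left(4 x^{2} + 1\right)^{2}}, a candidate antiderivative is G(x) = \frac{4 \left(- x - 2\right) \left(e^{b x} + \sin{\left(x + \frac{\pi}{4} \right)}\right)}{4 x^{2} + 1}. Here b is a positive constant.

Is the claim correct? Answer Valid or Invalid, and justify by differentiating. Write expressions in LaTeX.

d/dx[G] = \frac{- 16 b x^{3} e^{b x} - 32 b x^{2} e^{b x} - 4 b x e^{b x} - 8 b e^{b x} - 16 x^{3} \cos{\left(x + \frac{\pi}{4} \right)} + 16 x^{2} e^{b x} + 16 x^{2} \sin{\left(x + \frac{\pi}{4} \right)} - 32 x^{2} \cos{\left(x + \frac{\pi}{4} \right)} + 64 x e^{b x} + 64 x \sin{\left(x + \frac{\pi}{4} \right)} - 4 x \cos{\left(x + \frac{\pi}{4} \right)} - 4 e^{b x} - 4 \sin{\left(x + \frac{\pi}{4} \right)} - 8 \cos{\left(x + \frac{\pi}{4} \right)}}{16 x^{4} + 8 x^{2} + 1}
d/dx[G] - f(x) = \frac{- 16 x^{3} \sin{\left(x + \frac{\pi}{4} \right)} - 16 x^{3} \cos{\left(x + \frac{\pi}{4} \right)} - 16 x^{2} \sin{\left(x + \frac{\pi}{4} \right)} - 48 x^{2} \cos{\left(x + \frac{\pi}{4} \right)} + 60 x \sin{\left(x + \frac{\pi}{4} \right)} - 68 x \cos{\left(x + \frac{\pi}{4} \right)} - 12 \sin{\left(x + \frac{\pi}{4} \right)} - 4 \cos{\left(x + \frac{\pi}{4} \right)}}{16 x^{4} + 8 x^{2} + 1} != 0.

Invalid: d/dx[G] - f = \frac{- 16 x^{3} \sin{\left(x + \frac{\pi}{4} \right)} - 16 x^{3} \cos{\left(x + \frac{\pi}{4} \right)} - 16 x^{2} \sin{\left(x + \frac{\pi}{4} \right)} - 48 x^{2} \cos{\left(x + \frac{\pi}{4} \right)} + 60 x \sin{\left(x + \frac{\pi}{4} \right)} - 68 x \cos{\left(x + \frac{\pi}{4} \right)} - 12 \sin{\left(x + \frac{\pi}{4} \right)} - 4 \cos{\left(x + \frac{\pi}{4} \right)}}{16 x^{4} + 8 x^{2} + 1}, which is not 0.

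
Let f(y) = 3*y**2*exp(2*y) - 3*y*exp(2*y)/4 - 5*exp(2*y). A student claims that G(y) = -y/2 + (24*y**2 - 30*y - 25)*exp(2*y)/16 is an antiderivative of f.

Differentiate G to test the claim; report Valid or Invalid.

d/dy[G] = 3*y**2*exp(2*y) - 3*y*exp(2*y)/4 - 5*exp(2*y) - 1/2
d/dy[G] - f(y) = -1/2 != 0.

Invalid: d/dy[G] - f = -1/2, which is not 0.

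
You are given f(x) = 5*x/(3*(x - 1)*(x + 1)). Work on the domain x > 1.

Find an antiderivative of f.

Factor the denominator (3*(x - 1)*(x + 1)) and decompose: f = 5/(6*(x + 1)) + 5/(6*(x - 1)); each piece integrates to a log, atan, or power term.
Check: d/dx[5*log(x**2 - 1)/6] = 5*x/(3*x**2 - 3), which equals f(x).

An antiderivative is F(x) = 5*log(x**2 - 1)/6.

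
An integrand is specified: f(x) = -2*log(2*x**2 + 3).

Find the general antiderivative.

A candidate is checked by its d/dx: the result must match f(x).
Check: d/dx[-2*x*log(2*x**2 + 3) + 4*x - 2*sqrt(6)*atan(sqrt(6)*x/3)] = -2*log(2*x**2 + 3) = f(x).

F(x) = -2*x*log(2*x**2 + 3) + 4*x - 2*sqrt(6)*atan(sqrt(6)*x/3) + C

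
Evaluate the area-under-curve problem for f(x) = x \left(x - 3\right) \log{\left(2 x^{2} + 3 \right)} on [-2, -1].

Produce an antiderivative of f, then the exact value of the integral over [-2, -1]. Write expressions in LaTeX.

Recover f(x) by differentiating a candidate F(x); any mismatch rules it out.
F(x) = \frac{12 x^{3} \log{\left(2 x^{2} + 3 \right)} - 8 x^{3} - 54 x^{2} \log{\left(2 x^{2} + 3 \right)} + 54 x^{2} + 36 x - 81 \log{\left(x^{2} + \frac{3}{2} \right)} - 18 \sqrt{6} \operatorname{atan}{\left(\frac{\sqrt{6} x}{3} \right)}}{36} is an antiderivative of f.
Check: d/dx[\frac{12 x^{3} \log{\left(2 x^{2} + 3 \right)} - 8 x^{3} - 54 x^{2} \log{\left(2 x^{2} + 3 \right)} + 54 x^{2} + 36 x - 81 \log{\left(x^{2} + \frac{3}{2} \right)} - 18 \sqrt{6} \operatorname{atan}{\left(\frac{\sqrt{6} x}{3} \right)}}{36}] = x^{2} \log{\left(2 x^{2} + 3 \right)} - 3 x \log{\left(2 x^{2} + 3 \right)}, which equals f(x).
F(-1) = - \frac{11 \log{\left(5 \right)}}{6} - \frac{9 \log{\left(\frac{5}{2} \right)}}{4} + \frac{13}{18} + \frac{\sqrt{6} \operatorname{atan}{\left(\frac{\sqrt{6}}{3} \right)}}{2}; F(-2) = - \frac{26 \log{\left(11 \right)}}{3} - \frac{9 \log{\left(\frac{11}{2} \right)}}{4} + \frac{\sqrt{6} \operatorname{atan}{\left(\frac{2 \sqrt{6}}{3} \right)}}{2} + \frac{52}{9}.
Integral = F(-1) - F(-2) = - \frac{91}{18} - \frac{11 \log{\left(5 \right)}}{6} - \frac{9 \log{\left(\frac{5}{2} \right)}}{4} - \frac{\sqrt{6} \operatorname{atan}{\left(\frac{2 \sqrt{6}}{3} \right)}}{2} + \frac{\sqrt{6} \operatorname{atan}{\left(\frac{\sqrt{6}}{3} \right)}}{2} + \frac{9 \log{\left(\frac{11}{2} \right)}}{4} + \frac{26 \log{\left(11 \right)}}{3}.

Antiderivative: F(x) = \frac{12 x^{3} \log{\left(2 x^{2} + 3 \right)} - 8 x^{3} - 54 x^{2} \log{\left(2 x^{2} + 3 \right)} + 54 x^{2} + 36 x - 81 \log{\left(x^{2} + \frac{3}{2} \right)} - 18 \sqrt{6} \operatorname{atan}{\left(\frac{\sqrt{6} x}{3} \right)}}{36}; value = - \frac{91}{18} - \frac{11 \log{\left(5 \right)}}{6} - \frac{9 \log{\left(\frac{5}{2} \right)}}{4} - \frac{\sqrt{6} \operatorname{atan}{\left(\frac{2 \sqrt{6}}{3} \right)}}{2} + \frac{\sqrt{6} \operatorname{atan}{\left(\frac{\sqrt{6}}{3} \right)}}{2} + \frac{9 \log{\left(\frac{11}{2} \right)}}{4} + \frac{26 \log{\left(11 \right)}}{3}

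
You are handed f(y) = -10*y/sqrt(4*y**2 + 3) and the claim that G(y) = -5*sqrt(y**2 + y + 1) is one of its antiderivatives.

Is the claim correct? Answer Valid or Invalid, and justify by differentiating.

Invalid: d/dy[G] - f = (-10*y*sqrt(4*y**2 + 3) + 10*y*sqrt(4*y**2 + 4*y + 4) - 5*sqrt(4*y**2 + 3))/(sqrt(4*y**2 + 3)*sqrt(4*y**2 + 4*y + 4)), which is not 0.

d/dy[G] = (-10*y - 5)/(2*sqrt(y**2 + y + 1))
d/dy[G] - f(y) = (-10*y*sqrt(4*y**2 + 3) + 10*y*sqrt(4*y**2 + 4*y + 4) - 5*sqrt(4*y**2 + 3))/(sqrt(4*y**2 + 3)*sqrt(4*y**2 + 4*y + 4)) != 0.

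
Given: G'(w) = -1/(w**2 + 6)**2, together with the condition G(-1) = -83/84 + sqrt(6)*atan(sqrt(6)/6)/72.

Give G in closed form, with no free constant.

Whatever form G(w) takes, its d/dw must return the stated G'(w).
A general antiderivative is -w/(12*w**2 + 72) - sqrt(6)*atan(sqrt(6)*w/6)/72 + C.
The condition gives C = -83/84 + sqrt(6)*atan(sqrt(6)/6)/72 - (1/84 + sqrt(6)*atan(sqrt(6)/6)/72) = -1.
So G(w) = -w/(12*w**2 + 72) - sqrt(6)*atan(sqrt(6)*w/6)/72 - 1.
Check: d/dw[-w/(12*w**2 + 72) - sqrt(6)*atan(sqrt(6)*w/6)/72 - 1] = -1/(w**4 + 12*w**2 + 36), which equals G'(w).

G(w) = -w/(12*w**2 + 72) - sqrt(6)*atan(sqrt(6)*w/6)/72 - 1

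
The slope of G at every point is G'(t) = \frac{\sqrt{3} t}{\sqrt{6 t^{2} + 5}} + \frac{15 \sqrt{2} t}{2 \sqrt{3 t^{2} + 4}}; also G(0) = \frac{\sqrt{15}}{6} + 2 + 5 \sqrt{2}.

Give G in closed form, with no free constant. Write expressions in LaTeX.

G(t) = \frac{15 \sqrt{2} \sqrt{3 t^{2} + 4} + \sqrt{3} \sqrt{6 t^{2} + 5} + 12}{6}

The integrand splits into summands that can be handled one at a time.
A general antiderivative is 5 \sqrt{\frac{3 t^{2}}{2} + 2} + \frac{\sqrt{2 t^{2} + \frac{5}{3}}}{2} + C.
The condition gives C = \frac{\sqrt{15}}{6} + 2 + 5 \sqrt{2} - (\frac{\sqrt{15}}{6} + 5 \sqrt{2}) = 2.
So G(t) = \frac{15 \sqrt{2} \sqrt{3 t^{2} + 4} + \sqrt{3} \sqrt{6 t^{2} + 5} + 12}{6}.
Check: d/dt[\frac{15 \sqrt{2} \sqrt{3 t^{2} + 4} + \sqrt{3} \sqrt{6 t^{2} + 5} + 12}{6}] = \frac{2 \sqrt{3} t \sqrt{3 t^{2} + 4} + 15 \sqrt{2} t \sqrt{6 t^{2} + 5}}{2 \sqrt{3 t^{2} + 4} \sqrt{6 t^{2} + 5}}, which equals G'(t).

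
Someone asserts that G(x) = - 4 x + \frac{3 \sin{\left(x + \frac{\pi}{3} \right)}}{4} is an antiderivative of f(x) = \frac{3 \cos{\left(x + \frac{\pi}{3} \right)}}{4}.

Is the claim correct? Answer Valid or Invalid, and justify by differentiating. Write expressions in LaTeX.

d/dx[G] = \frac{3 \cos{\left(x + \frac{\pi}{3} \right)}}{4} - 4
d/dx[G] - f(x) = -4 != 0.

Invalid: d/dx[G] - f = -4, which is not 0.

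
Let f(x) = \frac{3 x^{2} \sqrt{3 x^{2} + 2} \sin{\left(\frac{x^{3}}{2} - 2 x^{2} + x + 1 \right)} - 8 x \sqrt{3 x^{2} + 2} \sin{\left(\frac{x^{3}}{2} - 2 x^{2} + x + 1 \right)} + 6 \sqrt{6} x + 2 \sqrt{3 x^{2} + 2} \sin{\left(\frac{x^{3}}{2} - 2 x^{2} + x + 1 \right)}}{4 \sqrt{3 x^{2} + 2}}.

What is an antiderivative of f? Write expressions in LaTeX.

An antiderivative F(x) passes only if d/dx[F] lands on f(x) exactly.
Check: d/dx[3 \sqrt{\frac{x^{2}}{2} + \frac{1}{3}} - \frac{\cos{\left(\frac{x^{3}}{2} - 2 x^{2} + x + 1 \right)}}{2}] = \frac{3 x^{2} \sqrt{3 x^{2} + 2} \sin{\left(\frac{x^{3}}{2} - 2 x^{2} + x + 1 \right)} - 8 x \sqrt{3 x^{2} + 2} \sin{\left(\frac{x^{3}}{2} - 2 x^{2} + x + 1 \right)} + 6 \sqrt{6} x + 2 \sqrt{3 x^{2} + 2} \sin{\left(\frac{x^{3}}{2} - 2 x^{2} + x + 1 \right)}}{4 \sqrt{3 x^{2} + 2}} = f(x).

An antiderivative is F(x) = 3 \sqrt{\frac{x^{2}}{2} + \frac{1}{3}} - \frac{\cos{\left(\frac{x^{3}}{2} - 2 x^{2} + x + 1 \right)}}{2}.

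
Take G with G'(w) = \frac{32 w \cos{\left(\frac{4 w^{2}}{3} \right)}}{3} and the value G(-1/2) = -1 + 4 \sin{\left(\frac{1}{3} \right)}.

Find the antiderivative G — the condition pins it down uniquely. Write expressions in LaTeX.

G(w) = 4 \sin{\left(\frac{4 w^{2}}{3} \right)} - 1

The substitution u = \frac{4 w^{2}}{3} works: G'(w) is exactly (dG/du)*(du/dw) for that inner function.
A general antiderivative is 4 \sin{\left(\frac{4 w^{2}}{3} \right)} + C.
The condition gives C = -1 + 4 \sin{\left(\frac{1}{3} \right)} - (4 \sin{\left(\frac{1}{3} \right)}) = -1.
So G(w) = 4 \sin{\left(\frac{4 w^{2}}{3} \right)} - 1.
Check: d/dw[4 \sin{\left(\frac{4 w^{2}}{3} \right)} - 1] = \frac{32 w \cos{\left(\frac{4 w^{2}}{3} \right)}}{3} = G'(w).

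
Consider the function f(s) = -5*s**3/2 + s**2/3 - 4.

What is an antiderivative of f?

An antiderivative is F(s) = -5*s**4/8 + s**3/9 - 4*s.

Integrate term by term and add the pieces.
Check: d/ds[-5*s**4/8 + s**3/9 - 4*s] = -5*s**3/2 + s**2/3 - 4 = f(s).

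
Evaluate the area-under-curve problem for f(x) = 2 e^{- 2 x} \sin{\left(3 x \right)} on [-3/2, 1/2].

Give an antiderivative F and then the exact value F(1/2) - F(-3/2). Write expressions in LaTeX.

An antiderivative F(x) passes only if d/dx[F] lands on f(x) exactly.
F(x) = \frac{2 \left(- 2 \sin{\left(3 x \right)} - 3 \cos{\left(3 x \right)}\right) e^{- 2 x}}{13} is an antiderivative of f.
Check: d/dx[\frac{2 \left(- 2 \sin{\left(3 x \right)} - 3 \cos{\left(3 x \right)}\right) e^{- 2 x}}{13}] = 2 e^{- 2 x} \sin{\left(3 x \right)} = f(x).
F(1/2) = - \frac{4 \sin{\left(\frac{3}{2} \right)}}{13 e} - \frac{6 \cos{\left(\frac{3}{2} \right)}}{13 e}; F(-3/2) = \frac{4 e^{3} \sin{\left(\frac{9}{2} \right)}}{13} - \frac{6 e^{3} \cos{\left(\frac{9}{2} \right)}}{13}.
Integral = F(1/2) - F(-3/2) = \frac{6 e^{3} \cos{\left(\frac{9}{2} \right)}}{13} - \frac{4 \sin{\left(\frac{3}{2} \right)}}{13 e} - \frac{6 \cos{\left(\frac{3}{2} \right)}}{13 e} - \frac{4 e^{3} \sin{\left(\frac{9}{2} \right)}}{13}.

Antiderivative: F(x) = \frac{2 \left(- 2 \sin{\left(3 x \right)} - 3 \cos{\left(3 x \right)}\right) e^{- 2 x}}{13}; value = \frac{6 e^{3} \cos{\left(\frac{9}{2} \right)}}{13} - \frac{4 \sin{\left(\frac{3}{2} \right)}}{13 e} - \frac{6 \cos{\left(\frac{3}{2} \right)}}{13 e} - \frac{4 e^{3} \sin{\left(\frac{9}{2} \right)}}{13}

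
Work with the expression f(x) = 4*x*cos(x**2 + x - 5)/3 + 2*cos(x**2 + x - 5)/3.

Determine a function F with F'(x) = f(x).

The substitution u = x**2 + x - 5 works: f is exactly (dF/du)*(du/dx) for that inner function.
Check: d/dx[2*sin(x**2 + x - 5)/3] = 4*x*cos(x**2 + x - 5)/3 + 2*cos(x**2 + x - 5)/3 = f(x).

An antiderivative is F(x) = 2*sin(x**2 + x - 5)/3.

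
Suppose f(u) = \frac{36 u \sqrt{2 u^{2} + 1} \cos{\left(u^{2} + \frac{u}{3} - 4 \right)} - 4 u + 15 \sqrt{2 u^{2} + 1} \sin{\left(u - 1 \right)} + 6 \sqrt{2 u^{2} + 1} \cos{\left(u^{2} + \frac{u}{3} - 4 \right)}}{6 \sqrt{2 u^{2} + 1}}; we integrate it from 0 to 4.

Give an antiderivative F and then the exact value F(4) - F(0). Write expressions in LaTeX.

Antiderivative: F(u) = - \frac{\sqrt{2 u^{2} + 1}}{3} + 3 \sin{\left(u^{2} + \frac{u}{3} - 4 \right)} - \frac{5 \cos{\left(u - 1 \right)}}{2}; value = 3 \sin{\left(4 \right)} - \frac{\sqrt{33}}{3} + \frac{1}{3} + \frac{5 \cos{\left(1 \right)}}{2} + 3 \sin{\left(\frac{40}{3} \right)} - \frac{5 \cos{\left(3 \right)}}{2}

Since d/du undoes antidifferentiation here, F'(u) = f(u) is required of F(u).
F(u) = - \frac{\sqrt{2 u^{2} + 1}}{3} + 3 \sin{\left(u^{2} + \frac{u}{3} - 4 \right)} - \frac{5 \cos{\left(u - 1 \right)}}{2} is an antiderivative of f.
Check: d/du[- \frac{\sqrt{2 u^{2} + 1}}{3} + 3 \sin{\left(u^{2} + \frac{u}{3} - 4 \right)} - \frac{5 \cos{\left(u - 1 \right)}}{2}] = \frac{36 u \sqrt{2 u^{2} + 1} \cos{\left(u^{2} + \frac{u}{3} - 4 \right)} - 4 u + 15 \sqrt{2 u^{2} + 1} \sin{\left(u - 1 \right)} + 6 \sqrt{2 u^{2} + 1} \cos{\left(u^{2} + \frac{u}{3} - 4 \right)}}{6 \sqrt{2 u^{2} + 1}} = f(u).
F(4) = - \frac{\sqrt{33}}{3} + 3 \sin{\left(\frac{40}{3} \right)} - \frac{5 \cos{\left(3 \right)}}{2}; F(0) = - \frac{5 \cos{\left(1 \right)}}{2} - \frac{1}{3} - 3 \sin{\left(4 \right)}.
Integral = F(4) - F(0) = 3 \sin{\left(4 \right)} - \frac{\sqrt{33}}{3} + \frac{1}{3} + \frac{5 \cos{\left(1 \right)}}{2} + 3 \sin{\left(\frac{40}{3} \right)} - \frac{5 \cos{\left(3 \right)}}{2}.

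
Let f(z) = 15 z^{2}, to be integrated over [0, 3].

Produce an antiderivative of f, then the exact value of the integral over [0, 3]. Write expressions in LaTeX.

Recover f(z) by differentiating a candidate F(z); any mismatch rules it out.
F(z) = 5 z^{3} is an antiderivative of f.
Check: d/dz[5 z^{3}] = 15 z^{2} = f(z).
F(3) = 135; F(0) = 0.
Integral = F(3) - F(0) = 135.

Antiderivative: F(z) = 5 z^{3}; value = 135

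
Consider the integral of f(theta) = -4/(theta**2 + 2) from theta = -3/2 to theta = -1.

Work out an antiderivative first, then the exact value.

Recover f(theta) by differentiating a candidate F(theta); any mismatch rules it out.
F(theta) = -2*sqrt(2)*atan(sqrt(2)*theta/2) is an antiderivative of f.
Check: d/dtheta[-2*sqrt(2)*atan(sqrt(2)*theta/2)] = -4/(theta**2 + 2) = f(theta).
F(-1) = 2*sqrt(2)*atan(sqrt(2)/2); F(-3/2) = 2*sqrt(2)*atan(3*sqrt(2)/4).
Integral = F(-1) - F(-3/2) = -2*sqrt(2)*atan(3*sqrt(2)/4) + 2*sqrt(2)*atan(sqrt(2)/2).

Antiderivative: F(theta) = -2*sqrt(2)*atan(sqrt(2)*theta/2); value = -2*sqrt(2)*atan(3*sqrt(2)/4) + 2*sqrt(2)*atan(sqrt(2)/2)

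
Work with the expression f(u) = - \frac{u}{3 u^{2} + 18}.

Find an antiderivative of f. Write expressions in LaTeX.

An antiderivative is F(u) = - \frac{\log{\left(u^{2} + 6 \right)}}{6}.

f matches the chain-rule pattern g'(h)*h' with inner function h(u) = u^{2} + 6; substituting w = h(u) collapses the integral.
Check: d/du[- \frac{\log{\left(u^{2} + 6 \right)}}{6}] = - \frac{u}{3 u^{2} + 18} = f(u).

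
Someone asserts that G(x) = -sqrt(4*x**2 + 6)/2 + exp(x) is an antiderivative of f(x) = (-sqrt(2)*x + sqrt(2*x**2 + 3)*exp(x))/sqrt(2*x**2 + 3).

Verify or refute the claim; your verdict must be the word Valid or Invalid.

d/dx[G] = (-sqrt(2)*x + sqrt(2*x**2 + 3)*exp(x))/sqrt(2*x**2 + 3)
This equals f(x) exactly, so the claim holds.

Valid - differentiating G returns exactly f.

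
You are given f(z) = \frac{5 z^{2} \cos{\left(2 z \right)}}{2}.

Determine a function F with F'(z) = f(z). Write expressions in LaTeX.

For F(z) to be correct the identity F'(z) - f(z) = 0 must hold.
Check: d/dz[\frac{5 z^{2} \sin{\left(2 z \right)}}{4} + \frac{5 z \cos{\left(2 z \right)}}{4} - \frac{5 \sin{\left(2 z \right)}}{8}] = \frac{5 z^{2} \cos{\left(2 z \right)}}{2} = f(z).

An antiderivative is F(z) = \frac{5 z^{2} \sin{\left(2 z \right)}}{4} + \frac{5 z \cos{\left(2 z \right)}}{4} - \frac{5 \sin{\left(2 z \right)}}{8}.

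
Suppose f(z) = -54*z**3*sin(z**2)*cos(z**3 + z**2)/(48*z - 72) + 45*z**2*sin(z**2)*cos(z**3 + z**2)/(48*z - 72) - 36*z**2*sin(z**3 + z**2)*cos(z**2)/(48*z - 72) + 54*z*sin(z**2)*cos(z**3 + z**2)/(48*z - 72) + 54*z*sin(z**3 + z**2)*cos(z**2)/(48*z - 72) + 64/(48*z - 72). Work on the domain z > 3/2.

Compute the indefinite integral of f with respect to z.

F(z) = (32*log(z - 3/2) - 9*sin(z**2)*sin(z**3 + z**2))/24 + C

The integrand splits into summands that can be handled one at a time.
Check: d/dz[(32*log(z - 3/2) - 9*sin(z**2)*sin(z**3 + z**2))/24] = (-54*z**3*sin(z**2)*cos(z**3 + z**2) + 45*z**2*sin(z**2)*cos(z**3 + z**2) - 36*z**2*sin(z**3 + z**2)*cos(z**2) + 54*z*sin(z**2)*cos(z**3 + z**2) + 54*z*sin(z**3 + z**2)*cos(z**2) + 64)/(48*z - 72), which equals f(z).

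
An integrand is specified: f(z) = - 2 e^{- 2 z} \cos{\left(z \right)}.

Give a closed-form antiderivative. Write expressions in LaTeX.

Since d/dz undoes antidifferentiation here, F'(z) = f(z) is required of F(z).
Check: d/dz[\frac{\left(- 2 \sin{\left(z \right)} + 4 \cos{\left(z \right)}\right) e^{- 2 z}}{5}] = - 2 e^{- 2 z} \cos{\left(z \right)} = f(z).

An antiderivative is F(z) = \frac{\left(- 2 \sin{\left(z \right)} + 4 \cos{\left(z \right)}\right) e^{- 2 z}}{5}.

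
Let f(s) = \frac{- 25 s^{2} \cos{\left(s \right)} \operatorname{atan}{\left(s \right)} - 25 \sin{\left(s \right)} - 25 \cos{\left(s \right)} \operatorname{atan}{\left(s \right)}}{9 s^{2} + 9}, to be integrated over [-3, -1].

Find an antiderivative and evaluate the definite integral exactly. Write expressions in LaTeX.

Recognize the product-rule pattern: f = u'v + uv' with u = - \frac{25 \operatorname{atan}{\left(s \right)}}{9}, v = \sin{\left(s \right)}, so integration by parts undoes it.
F(s) = - \frac{25 \sin{\left(s \right)} \operatorname{atan}{\left(s \right)}}{9} is an antiderivative of f.
Check: d/ds[- \frac{25 \sin{\left(s \right)} \operatorname{atan}{\left(s \right)}}{9}] = \frac{- 25 s^{2} \cos{\left(s \right)} \operatorname{atan}{\left(s \right)} - 25 \sin{\left(s \right)} - 25 \cos{\left(s \right)} \operatorname{atan}{\left(s \right)}}{9 s^{2} + 9} = f(s).
F(-1) = - \frac{25 \pi \sin{\left(1 \right)}}{36}; F(-3) = - \frac{25 \sin{\left(3 \right)} \operatorname{atan}{\left(3 \right)}}{9}.
Integral = F(-1) - F(-3) = - \frac{25 \pi \sin{\left(1 \right)}}{36} + \frac{25 \sin{\left(3 \right)} \operatorname{atan}{\left(3 \right)}}{9}.

Antiderivative: F(s) = - \frac{25 \sin{\left(s \right)} \operatorname{atan}{\left(s \right)}}{9}; value = - \frac{25 \pi \sin{\left(1 \right)}}{36} + \frac{25 \sin{\left(3 \right)} \operatorname{atan}{\left(3 \right)}}{9}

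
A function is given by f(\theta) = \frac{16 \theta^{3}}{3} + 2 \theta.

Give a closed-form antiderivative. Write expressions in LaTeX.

Integrate term by term and add the pieces.
Check: d/d\theta[\frac{4 \theta^{4}}{3} + \theta^{2}] = \frac{16 \theta^{3}}{3} + 2 \theta = f(\theta).

An antiderivative is F(\theta) = \frac{4 \theta^{4}}{3} + \theta^{2}.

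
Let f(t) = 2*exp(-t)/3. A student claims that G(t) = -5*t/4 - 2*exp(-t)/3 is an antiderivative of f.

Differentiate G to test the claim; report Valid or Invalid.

d/dt[G] = (8 - 15*exp(t))*exp(-t)/12
d/dt[G] - f(t) = -5/4 != 0.

Invalid: d/dt[G] - f = -5/4, which is not 0.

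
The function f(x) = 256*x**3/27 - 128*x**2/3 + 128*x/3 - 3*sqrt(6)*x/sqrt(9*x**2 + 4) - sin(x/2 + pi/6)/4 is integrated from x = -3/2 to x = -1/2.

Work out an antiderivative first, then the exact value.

The integrand splits into summands that can be handled one at a time.
F(x) = 4*(4*x**2/3 - 4*x)**2/3 - 2*sqrt(3*x**2/2 + 2/3) + cos(x/2 + pi/6)/2 is an antiderivative of f.
Check: d/dx[4*(4*x**2/3 - 4*x)**2/3 - 2*sqrt(3*x**2/2 + 2/3) + cos(x/2 + pi/6)/2] = (1024*x**3*sqrt(9*x**2 + 4) - 4608*x**2*sqrt(9*x**2 + 4) + 4608*x*sqrt(9*x**2 + 4) - 324*sqrt(6)*x - 27*sqrt(9*x**2 + 4)*sin(x/2 + pi/6))/(108*sqrt(9*x**2 + 4)), which equals f(x).
F(-1/2) = -5*sqrt(6)/6 + sin(1/4 + pi/3)/2 + 196/27; F(-3/2) = -sqrt(582)/6 + sin(3/4 + pi/3)/2 + 108.
Integral = F(-1/2) - F(-3/2) = -2720/27 - 5*sqrt(6)/6 - sin(3/4 + pi/3)/2 + sin(1/4 + pi/3)/2 + sqrt(582)/6.

Antiderivative: F(x) = 4*(4*x**2/3 - 4*x)**2/3 - 2*sqrt(3*x**2/2 + 2/3) + cos(x/2 + pi/6)/2; value = -2720/27 - 5*sqrt(6)/6 - sin(3/4 + pi/3)/2 + sin(1/4 + pi/3)/2 + sqrt(582)/6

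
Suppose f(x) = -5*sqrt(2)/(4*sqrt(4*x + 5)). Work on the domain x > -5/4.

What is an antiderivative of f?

An antiderivative is F(x) = -5*sqrt(2*x + 5/2)/4.

For F(x) to be correct the identity F'(x) - f(x) = 0 must hold.
Check: d/dx[-5*sqrt(2*x + 5/2)/4] = -5*sqrt(2)/(4*sqrt(4*x + 5)) = f(x).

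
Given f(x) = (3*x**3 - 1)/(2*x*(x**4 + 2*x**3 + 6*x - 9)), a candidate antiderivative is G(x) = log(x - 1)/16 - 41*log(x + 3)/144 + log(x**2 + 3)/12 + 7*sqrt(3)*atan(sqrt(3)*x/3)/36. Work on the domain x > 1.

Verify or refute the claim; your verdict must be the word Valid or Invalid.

d/dx[G] = (-x**3 + 25*x**2 - 6)/(18*x**4 + 36*x**3 + 108*x - 162)
d/dx[G] - f(x) = -1/(18*x) != 0.

Invalid: d/dx[G] - f = -1/(18*x), which is not 0.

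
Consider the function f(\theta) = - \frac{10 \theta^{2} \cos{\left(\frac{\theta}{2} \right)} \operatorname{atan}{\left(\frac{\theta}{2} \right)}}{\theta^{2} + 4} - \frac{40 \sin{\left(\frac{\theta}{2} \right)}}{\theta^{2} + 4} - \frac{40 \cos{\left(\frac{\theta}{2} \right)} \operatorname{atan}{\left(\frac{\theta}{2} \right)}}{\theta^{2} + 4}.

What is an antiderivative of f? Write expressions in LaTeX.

An antiderivative is F(\theta) = - 20 \sin{\left(\frac{\theta}{2} \right)} \operatorname{atan}{\left(\frac{\theta}{2} \right)}.

f has the shape u'v + uv' for u = - 20 \operatorname{atan}{\left(\frac{\theta}{2} \right)} and v = \sin{\left(\frac{\theta}{2} \right)} — it is the derivative of the product u*v.
Check: d/d\theta[- 20 \sin{\left(\frac{\theta}{2} \right)} \operatorname{atan}{\left(\frac{\theta}{2} \right)}] = \frac{- 10 \theta^{2} \cos{\left(\frac{\theta}{2} \right)} \operatorname{atan}{\left(\frac{\theta}{2} \right)} - 40 \sin{\left(\frac{\theta}{2} \right)} - 40 \cos{\left(\frac{\theta}{2} \right)} \operatorname{atan}{\left(\frac{\theta}{2} \right)}}{\theta^{2} + 4}, which equals f(\theta).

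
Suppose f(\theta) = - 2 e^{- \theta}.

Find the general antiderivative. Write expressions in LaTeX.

For F(\theta) to be correct the identity F'(\theta) - f(\theta) = 0 must hold.
Check: d/d\theta[2 e^{- \theta}] = - 2 e^{- \theta} = f(\theta).

F(\theta) = 2 e^{- \theta} + C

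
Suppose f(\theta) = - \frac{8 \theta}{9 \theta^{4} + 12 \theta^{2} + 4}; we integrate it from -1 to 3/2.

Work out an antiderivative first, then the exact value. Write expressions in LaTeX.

Antiderivative: F(\theta) = \frac{4}{9 \theta^{2} + 6}; value = - \frac{4}{35}

f matches the chain-rule pattern g'(h)*h' with inner function h(\theta) = \frac{3 \theta^{2}}{2} + 1; substituting u = h(\theta) collapses the integral.
F(\theta) = \frac{4}{9 \theta^{2} + 6} is an antiderivative of f.
Check: d/d\theta[\frac{4}{9 \theta^{2} + 6}] = - \frac{8 \theta}{9 \theta^{4} + 12 \theta^{2} + 4} = f(\theta).
F(3/2) = \frac{16}{105}; F(-1) = \frac{4}{15}.
Integral = F(3/2) - F(-1) = - \frac{4}{35}.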